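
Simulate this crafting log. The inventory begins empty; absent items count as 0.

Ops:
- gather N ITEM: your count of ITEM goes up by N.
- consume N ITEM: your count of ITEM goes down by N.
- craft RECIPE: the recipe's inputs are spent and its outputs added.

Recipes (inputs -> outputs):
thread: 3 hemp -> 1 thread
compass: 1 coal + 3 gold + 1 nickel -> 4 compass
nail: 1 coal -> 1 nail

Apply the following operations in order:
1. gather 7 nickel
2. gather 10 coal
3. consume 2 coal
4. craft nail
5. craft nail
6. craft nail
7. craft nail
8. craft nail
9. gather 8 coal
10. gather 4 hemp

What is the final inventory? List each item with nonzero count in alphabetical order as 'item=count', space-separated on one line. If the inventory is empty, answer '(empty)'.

After 1 (gather 7 nickel): nickel=7
After 2 (gather 10 coal): coal=10 nickel=7
After 3 (consume 2 coal): coal=8 nickel=7
After 4 (craft nail): coal=7 nail=1 nickel=7
After 5 (craft nail): coal=6 nail=2 nickel=7
After 6 (craft nail): coal=5 nail=3 nickel=7
After 7 (craft nail): coal=4 nail=4 nickel=7
After 8 (craft nail): coal=3 nail=5 nickel=7
After 9 (gather 8 coal): coal=11 nail=5 nickel=7
After 10 (gather 4 hemp): coal=11 hemp=4 nail=5 nickel=7

Answer: coal=11 hemp=4 nail=5 nickel=7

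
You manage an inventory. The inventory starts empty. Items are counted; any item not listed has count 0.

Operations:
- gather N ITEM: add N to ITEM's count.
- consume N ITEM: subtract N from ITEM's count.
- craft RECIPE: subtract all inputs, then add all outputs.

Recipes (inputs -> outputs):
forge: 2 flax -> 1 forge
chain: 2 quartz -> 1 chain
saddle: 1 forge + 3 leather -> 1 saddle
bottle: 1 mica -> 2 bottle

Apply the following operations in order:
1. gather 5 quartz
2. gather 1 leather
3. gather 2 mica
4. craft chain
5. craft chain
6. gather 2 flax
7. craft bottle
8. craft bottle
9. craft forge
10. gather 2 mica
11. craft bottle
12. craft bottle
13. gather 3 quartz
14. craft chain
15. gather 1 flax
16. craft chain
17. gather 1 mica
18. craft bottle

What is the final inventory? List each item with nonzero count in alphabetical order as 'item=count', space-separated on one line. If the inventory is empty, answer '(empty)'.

Answer: bottle=10 chain=4 flax=1 forge=1 leather=1

Derivation:
After 1 (gather 5 quartz): quartz=5
After 2 (gather 1 leather): leather=1 quartz=5
After 3 (gather 2 mica): leather=1 mica=2 quartz=5
After 4 (craft chain): chain=1 leather=1 mica=2 quartz=3
After 5 (craft chain): chain=2 leather=1 mica=2 quartz=1
After 6 (gather 2 flax): chain=2 flax=2 leather=1 mica=2 quartz=1
After 7 (craft bottle): bottle=2 chain=2 flax=2 leather=1 mica=1 quartz=1
After 8 (craft bottle): bottle=4 chain=2 flax=2 leather=1 quartz=1
After 9 (craft forge): bottle=4 chain=2 forge=1 leather=1 quartz=1
After 10 (gather 2 mica): bottle=4 chain=2 forge=1 leather=1 mica=2 quartz=1
After 11 (craft bottle): bottle=6 chain=2 forge=1 leather=1 mica=1 quartz=1
After 12 (craft bottle): bottle=8 chain=2 forge=1 leather=1 quartz=1
After 13 (gather 3 quartz): bottle=8 chain=2 forge=1 leather=1 quartz=4
After 14 (craft chain): bottle=8 chain=3 forge=1 leather=1 quartz=2
After 15 (gather 1 flax): bottle=8 chain=3 flax=1 forge=1 leather=1 quartz=2
After 16 (craft chain): bottle=8 chain=4 flax=1 forge=1 leather=1
After 17 (gather 1 mica): bottle=8 chain=4 flax=1 forge=1 leather=1 mica=1
After 18 (craft bottle): bottle=10 chain=4 flax=1 forge=1 leather=1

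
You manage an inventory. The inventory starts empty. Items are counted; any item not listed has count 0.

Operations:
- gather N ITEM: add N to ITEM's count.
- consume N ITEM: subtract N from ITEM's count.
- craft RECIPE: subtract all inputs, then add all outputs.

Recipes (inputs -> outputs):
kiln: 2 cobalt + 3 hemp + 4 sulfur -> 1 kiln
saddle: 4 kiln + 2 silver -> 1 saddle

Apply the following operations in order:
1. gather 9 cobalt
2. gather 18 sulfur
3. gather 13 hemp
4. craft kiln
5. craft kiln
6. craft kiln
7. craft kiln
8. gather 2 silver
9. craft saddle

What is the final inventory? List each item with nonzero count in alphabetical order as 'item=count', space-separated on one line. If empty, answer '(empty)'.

Answer: cobalt=1 hemp=1 saddle=1 sulfur=2

Derivation:
After 1 (gather 9 cobalt): cobalt=9
After 2 (gather 18 sulfur): cobalt=9 sulfur=18
After 3 (gather 13 hemp): cobalt=9 hemp=13 sulfur=18
After 4 (craft kiln): cobalt=7 hemp=10 kiln=1 sulfur=14
After 5 (craft kiln): cobalt=5 hemp=7 kiln=2 sulfur=10
After 6 (craft kiln): cobalt=3 hemp=4 kiln=3 sulfur=6
After 7 (craft kiln): cobalt=1 hemp=1 kiln=4 sulfur=2
After 8 (gather 2 silver): cobalt=1 hemp=1 kiln=4 silver=2 sulfur=2
After 9 (craft saddle): cobalt=1 hemp=1 saddle=1 sulfur=2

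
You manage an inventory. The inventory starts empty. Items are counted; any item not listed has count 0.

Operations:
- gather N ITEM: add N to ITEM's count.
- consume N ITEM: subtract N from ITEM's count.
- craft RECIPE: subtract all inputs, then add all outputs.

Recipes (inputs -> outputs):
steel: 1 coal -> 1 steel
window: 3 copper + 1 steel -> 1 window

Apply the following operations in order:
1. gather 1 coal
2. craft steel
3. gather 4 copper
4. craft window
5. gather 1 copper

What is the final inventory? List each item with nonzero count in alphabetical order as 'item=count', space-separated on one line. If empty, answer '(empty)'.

Answer: copper=2 window=1

Derivation:
After 1 (gather 1 coal): coal=1
After 2 (craft steel): steel=1
After 3 (gather 4 copper): copper=4 steel=1
After 4 (craft window): copper=1 window=1
After 5 (gather 1 copper): copper=2 window=1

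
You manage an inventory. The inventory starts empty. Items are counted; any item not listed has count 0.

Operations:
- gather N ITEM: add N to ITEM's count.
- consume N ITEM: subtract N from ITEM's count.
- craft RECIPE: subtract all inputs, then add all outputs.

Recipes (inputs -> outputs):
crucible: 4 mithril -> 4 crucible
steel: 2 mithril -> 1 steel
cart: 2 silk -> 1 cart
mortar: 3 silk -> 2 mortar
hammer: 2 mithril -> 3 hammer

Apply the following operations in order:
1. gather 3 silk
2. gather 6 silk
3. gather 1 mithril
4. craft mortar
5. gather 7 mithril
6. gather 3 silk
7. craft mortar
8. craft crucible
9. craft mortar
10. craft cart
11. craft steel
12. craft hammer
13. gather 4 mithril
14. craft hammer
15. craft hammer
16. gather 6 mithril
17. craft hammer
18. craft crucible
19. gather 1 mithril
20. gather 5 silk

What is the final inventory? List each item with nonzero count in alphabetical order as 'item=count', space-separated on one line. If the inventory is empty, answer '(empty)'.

After 1 (gather 3 silk): silk=3
After 2 (gather 6 silk): silk=9
After 3 (gather 1 mithril): mithril=1 silk=9
After 4 (craft mortar): mithril=1 mortar=2 silk=6
After 5 (gather 7 mithril): mithril=8 mortar=2 silk=6
After 6 (gather 3 silk): mithril=8 mortar=2 silk=9
After 7 (craft mortar): mithril=8 mortar=4 silk=6
After 8 (craft crucible): crucible=4 mithril=4 mortar=4 silk=6
After 9 (craft mortar): crucible=4 mithril=4 mortar=6 silk=3
After 10 (craft cart): cart=1 crucible=4 mithril=4 mortar=6 silk=1
After 11 (craft steel): cart=1 crucible=4 mithril=2 mortar=6 silk=1 steel=1
After 12 (craft hammer): cart=1 crucible=4 hammer=3 mortar=6 silk=1 steel=1
After 13 (gather 4 mithril): cart=1 crucible=4 hammer=3 mithril=4 mortar=6 silk=1 steel=1
After 14 (craft hammer): cart=1 crucible=4 hammer=6 mithril=2 mortar=6 silk=1 steel=1
After 15 (craft hammer): cart=1 crucible=4 hammer=9 mortar=6 silk=1 steel=1
After 16 (gather 6 mithril): cart=1 crucible=4 hammer=9 mithril=6 mortar=6 silk=1 steel=1
After 17 (craft hammer): cart=1 crucible=4 hammer=12 mithril=4 mortar=6 silk=1 steel=1
After 18 (craft crucible): cart=1 crucible=8 hammer=12 mortar=6 silk=1 steel=1
After 19 (gather 1 mithril): cart=1 crucible=8 hammer=12 mithril=1 mortar=6 silk=1 steel=1
After 20 (gather 5 silk): cart=1 crucible=8 hammer=12 mithril=1 mortar=6 silk=6 steel=1

Answer: cart=1 crucible=8 hammer=12 mithril=1 mortar=6 silk=6 steel=1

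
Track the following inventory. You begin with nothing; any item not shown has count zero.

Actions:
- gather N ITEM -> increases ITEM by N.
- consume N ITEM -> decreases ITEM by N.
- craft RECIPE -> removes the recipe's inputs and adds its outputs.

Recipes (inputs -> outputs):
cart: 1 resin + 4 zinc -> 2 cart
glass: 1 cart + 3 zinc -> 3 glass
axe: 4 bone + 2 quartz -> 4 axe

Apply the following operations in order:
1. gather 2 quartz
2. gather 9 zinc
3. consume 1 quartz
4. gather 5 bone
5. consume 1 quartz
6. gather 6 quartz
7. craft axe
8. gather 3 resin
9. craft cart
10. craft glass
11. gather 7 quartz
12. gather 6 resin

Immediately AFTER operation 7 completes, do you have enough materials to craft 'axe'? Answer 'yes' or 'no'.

Answer: no

Derivation:
After 1 (gather 2 quartz): quartz=2
After 2 (gather 9 zinc): quartz=2 zinc=9
After 3 (consume 1 quartz): quartz=1 zinc=9
After 4 (gather 5 bone): bone=5 quartz=1 zinc=9
After 5 (consume 1 quartz): bone=5 zinc=9
After 6 (gather 6 quartz): bone=5 quartz=6 zinc=9
After 7 (craft axe): axe=4 bone=1 quartz=4 zinc=9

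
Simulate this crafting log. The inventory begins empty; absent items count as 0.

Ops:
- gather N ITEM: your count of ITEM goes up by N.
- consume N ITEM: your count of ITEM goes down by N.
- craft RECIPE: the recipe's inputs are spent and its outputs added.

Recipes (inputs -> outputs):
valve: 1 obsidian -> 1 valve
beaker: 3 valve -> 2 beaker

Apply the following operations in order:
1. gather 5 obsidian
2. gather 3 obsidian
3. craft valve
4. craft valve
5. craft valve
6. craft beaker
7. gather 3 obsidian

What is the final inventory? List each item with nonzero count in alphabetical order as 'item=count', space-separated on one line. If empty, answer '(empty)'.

Answer: beaker=2 obsidian=8

Derivation:
After 1 (gather 5 obsidian): obsidian=5
After 2 (gather 3 obsidian): obsidian=8
After 3 (craft valve): obsidian=7 valve=1
After 4 (craft valve): obsidian=6 valve=2
After 5 (craft valve): obsidian=5 valve=3
After 6 (craft beaker): beaker=2 obsidian=5
After 7 (gather 3 obsidian): beaker=2 obsidian=8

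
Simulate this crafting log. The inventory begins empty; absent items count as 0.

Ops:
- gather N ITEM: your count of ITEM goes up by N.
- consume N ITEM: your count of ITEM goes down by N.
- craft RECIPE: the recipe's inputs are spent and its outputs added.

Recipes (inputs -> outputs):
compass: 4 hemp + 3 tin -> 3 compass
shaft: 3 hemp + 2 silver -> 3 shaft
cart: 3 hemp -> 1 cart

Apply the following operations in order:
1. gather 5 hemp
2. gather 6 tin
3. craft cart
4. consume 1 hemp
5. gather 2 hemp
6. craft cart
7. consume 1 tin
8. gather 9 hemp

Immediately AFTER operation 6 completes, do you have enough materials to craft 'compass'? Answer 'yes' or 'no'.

Answer: no

Derivation:
After 1 (gather 5 hemp): hemp=5
After 2 (gather 6 tin): hemp=5 tin=6
After 3 (craft cart): cart=1 hemp=2 tin=6
After 4 (consume 1 hemp): cart=1 hemp=1 tin=6
After 5 (gather 2 hemp): cart=1 hemp=3 tin=6
After 6 (craft cart): cart=2 tin=6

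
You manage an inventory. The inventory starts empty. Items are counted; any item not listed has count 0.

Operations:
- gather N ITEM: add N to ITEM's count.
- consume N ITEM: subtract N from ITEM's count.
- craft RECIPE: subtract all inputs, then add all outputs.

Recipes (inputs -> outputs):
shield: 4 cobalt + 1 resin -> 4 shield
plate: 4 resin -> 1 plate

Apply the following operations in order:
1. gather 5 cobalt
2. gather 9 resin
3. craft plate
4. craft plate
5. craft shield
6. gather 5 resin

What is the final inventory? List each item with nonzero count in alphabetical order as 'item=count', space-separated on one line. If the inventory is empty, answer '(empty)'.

After 1 (gather 5 cobalt): cobalt=5
After 2 (gather 9 resin): cobalt=5 resin=9
After 3 (craft plate): cobalt=5 plate=1 resin=5
After 4 (craft plate): cobalt=5 plate=2 resin=1
After 5 (craft shield): cobalt=1 plate=2 shield=4
After 6 (gather 5 resin): cobalt=1 plate=2 resin=5 shield=4

Answer: cobalt=1 plate=2 resin=5 shield=4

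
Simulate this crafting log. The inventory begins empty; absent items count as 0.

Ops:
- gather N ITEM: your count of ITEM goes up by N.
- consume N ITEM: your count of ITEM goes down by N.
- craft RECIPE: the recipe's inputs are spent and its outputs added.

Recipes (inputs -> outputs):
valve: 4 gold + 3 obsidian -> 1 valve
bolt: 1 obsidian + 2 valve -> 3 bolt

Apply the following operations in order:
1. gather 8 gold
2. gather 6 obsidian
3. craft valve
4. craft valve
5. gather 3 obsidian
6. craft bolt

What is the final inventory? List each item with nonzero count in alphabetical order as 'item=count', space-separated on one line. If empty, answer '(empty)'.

Answer: bolt=3 obsidian=2

Derivation:
After 1 (gather 8 gold): gold=8
After 2 (gather 6 obsidian): gold=8 obsidian=6
After 3 (craft valve): gold=4 obsidian=3 valve=1
After 4 (craft valve): valve=2
After 5 (gather 3 obsidian): obsidian=3 valve=2
After 6 (craft bolt): bolt=3 obsidian=2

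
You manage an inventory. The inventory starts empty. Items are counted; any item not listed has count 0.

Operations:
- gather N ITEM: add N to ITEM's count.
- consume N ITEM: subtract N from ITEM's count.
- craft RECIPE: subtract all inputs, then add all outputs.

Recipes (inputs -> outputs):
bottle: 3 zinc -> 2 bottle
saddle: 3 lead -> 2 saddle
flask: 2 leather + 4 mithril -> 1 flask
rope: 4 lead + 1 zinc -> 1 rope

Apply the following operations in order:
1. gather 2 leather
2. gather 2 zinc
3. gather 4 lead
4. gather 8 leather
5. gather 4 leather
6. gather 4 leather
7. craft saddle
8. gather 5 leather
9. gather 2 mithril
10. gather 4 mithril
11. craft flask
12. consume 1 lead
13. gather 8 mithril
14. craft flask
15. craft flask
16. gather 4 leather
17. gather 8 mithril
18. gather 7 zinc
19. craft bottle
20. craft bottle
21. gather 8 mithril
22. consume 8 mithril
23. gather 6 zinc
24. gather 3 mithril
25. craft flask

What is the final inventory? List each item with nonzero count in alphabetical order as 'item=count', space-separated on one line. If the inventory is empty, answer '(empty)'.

After 1 (gather 2 leather): leather=2
After 2 (gather 2 zinc): leather=2 zinc=2
After 3 (gather 4 lead): lead=4 leather=2 zinc=2
After 4 (gather 8 leather): lead=4 leather=10 zinc=2
After 5 (gather 4 leather): lead=4 leather=14 zinc=2
After 6 (gather 4 leather): lead=4 leather=18 zinc=2
After 7 (craft saddle): lead=1 leather=18 saddle=2 zinc=2
After 8 (gather 5 leather): lead=1 leather=23 saddle=2 zinc=2
After 9 (gather 2 mithril): lead=1 leather=23 mithril=2 saddle=2 zinc=2
After 10 (gather 4 mithril): lead=1 leather=23 mithril=6 saddle=2 zinc=2
After 11 (craft flask): flask=1 lead=1 leather=21 mithril=2 saddle=2 zinc=2
After 12 (consume 1 lead): flask=1 leather=21 mithril=2 saddle=2 zinc=2
After 13 (gather 8 mithril): flask=1 leather=21 mithril=10 saddle=2 zinc=2
After 14 (craft flask): flask=2 leather=19 mithril=6 saddle=2 zinc=2
After 15 (craft flask): flask=3 leather=17 mithril=2 saddle=2 zinc=2
After 16 (gather 4 leather): flask=3 leather=21 mithril=2 saddle=2 zinc=2
After 17 (gather 8 mithril): flask=3 leather=21 mithril=10 saddle=2 zinc=2
After 18 (gather 7 zinc): flask=3 leather=21 mithril=10 saddle=2 zinc=9
After 19 (craft bottle): bottle=2 flask=3 leather=21 mithril=10 saddle=2 zinc=6
After 20 (craft bottle): bottle=4 flask=3 leather=21 mithril=10 saddle=2 zinc=3
After 21 (gather 8 mithril): bottle=4 flask=3 leather=21 mithril=18 saddle=2 zinc=3
After 22 (consume 8 mithril): bottle=4 flask=3 leather=21 mithril=10 saddle=2 zinc=3
After 23 (gather 6 zinc): bottle=4 flask=3 leather=21 mithril=10 saddle=2 zinc=9
After 24 (gather 3 mithril): bottle=4 flask=3 leather=21 mithril=13 saddle=2 zinc=9
After 25 (craft flask): bottle=4 flask=4 leather=19 mithril=9 saddle=2 zinc=9

Answer: bottle=4 flask=4 leather=19 mithril=9 saddle=2 zinc=9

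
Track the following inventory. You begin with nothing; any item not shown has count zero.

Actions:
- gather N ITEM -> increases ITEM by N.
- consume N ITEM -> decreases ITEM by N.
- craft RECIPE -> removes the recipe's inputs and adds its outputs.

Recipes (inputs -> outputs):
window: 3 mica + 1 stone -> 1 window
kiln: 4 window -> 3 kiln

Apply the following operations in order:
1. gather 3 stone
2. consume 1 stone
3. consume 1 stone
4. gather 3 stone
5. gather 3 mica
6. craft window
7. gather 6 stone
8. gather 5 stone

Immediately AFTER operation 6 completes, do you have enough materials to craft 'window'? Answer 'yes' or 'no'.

After 1 (gather 3 stone): stone=3
After 2 (consume 1 stone): stone=2
After 3 (consume 1 stone): stone=1
After 4 (gather 3 stone): stone=4
After 5 (gather 3 mica): mica=3 stone=4
After 6 (craft window): stone=3 window=1

Answer: no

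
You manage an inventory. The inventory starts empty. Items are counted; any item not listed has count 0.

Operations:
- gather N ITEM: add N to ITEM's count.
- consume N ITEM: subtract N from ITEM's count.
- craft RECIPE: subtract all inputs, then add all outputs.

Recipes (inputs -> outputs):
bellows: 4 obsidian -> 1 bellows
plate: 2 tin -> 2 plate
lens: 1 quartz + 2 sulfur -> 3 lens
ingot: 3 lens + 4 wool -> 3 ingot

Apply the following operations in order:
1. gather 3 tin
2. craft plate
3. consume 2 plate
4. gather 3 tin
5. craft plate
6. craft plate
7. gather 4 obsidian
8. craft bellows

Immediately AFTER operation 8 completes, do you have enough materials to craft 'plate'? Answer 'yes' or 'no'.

After 1 (gather 3 tin): tin=3
After 2 (craft plate): plate=2 tin=1
After 3 (consume 2 plate): tin=1
After 4 (gather 3 tin): tin=4
After 5 (craft plate): plate=2 tin=2
After 6 (craft plate): plate=4
After 7 (gather 4 obsidian): obsidian=4 plate=4
After 8 (craft bellows): bellows=1 plate=4

Answer: no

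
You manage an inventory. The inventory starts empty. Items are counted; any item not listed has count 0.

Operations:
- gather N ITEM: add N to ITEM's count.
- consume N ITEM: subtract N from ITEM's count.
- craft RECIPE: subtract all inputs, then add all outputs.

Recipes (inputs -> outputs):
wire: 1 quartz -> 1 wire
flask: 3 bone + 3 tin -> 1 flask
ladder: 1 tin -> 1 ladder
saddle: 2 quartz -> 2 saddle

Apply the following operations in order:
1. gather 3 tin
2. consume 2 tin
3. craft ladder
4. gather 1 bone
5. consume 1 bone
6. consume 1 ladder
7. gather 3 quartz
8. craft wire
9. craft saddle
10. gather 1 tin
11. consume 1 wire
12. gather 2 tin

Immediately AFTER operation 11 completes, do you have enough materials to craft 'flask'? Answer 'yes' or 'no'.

After 1 (gather 3 tin): tin=3
After 2 (consume 2 tin): tin=1
After 3 (craft ladder): ladder=1
After 4 (gather 1 bone): bone=1 ladder=1
After 5 (consume 1 bone): ladder=1
After 6 (consume 1 ladder): (empty)
After 7 (gather 3 quartz): quartz=3
After 8 (craft wire): quartz=2 wire=1
After 9 (craft saddle): saddle=2 wire=1
After 10 (gather 1 tin): saddle=2 tin=1 wire=1
After 11 (consume 1 wire): saddle=2 tin=1

Answer: no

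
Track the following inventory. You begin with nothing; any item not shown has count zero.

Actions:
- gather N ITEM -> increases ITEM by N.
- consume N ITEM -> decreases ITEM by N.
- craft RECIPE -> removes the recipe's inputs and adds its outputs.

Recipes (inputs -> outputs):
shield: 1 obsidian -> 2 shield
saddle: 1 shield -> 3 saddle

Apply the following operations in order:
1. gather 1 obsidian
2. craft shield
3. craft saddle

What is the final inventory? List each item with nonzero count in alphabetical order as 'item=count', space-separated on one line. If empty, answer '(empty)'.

Answer: saddle=3 shield=1

Derivation:
After 1 (gather 1 obsidian): obsidian=1
After 2 (craft shield): shield=2
After 3 (craft saddle): saddle=3 shield=1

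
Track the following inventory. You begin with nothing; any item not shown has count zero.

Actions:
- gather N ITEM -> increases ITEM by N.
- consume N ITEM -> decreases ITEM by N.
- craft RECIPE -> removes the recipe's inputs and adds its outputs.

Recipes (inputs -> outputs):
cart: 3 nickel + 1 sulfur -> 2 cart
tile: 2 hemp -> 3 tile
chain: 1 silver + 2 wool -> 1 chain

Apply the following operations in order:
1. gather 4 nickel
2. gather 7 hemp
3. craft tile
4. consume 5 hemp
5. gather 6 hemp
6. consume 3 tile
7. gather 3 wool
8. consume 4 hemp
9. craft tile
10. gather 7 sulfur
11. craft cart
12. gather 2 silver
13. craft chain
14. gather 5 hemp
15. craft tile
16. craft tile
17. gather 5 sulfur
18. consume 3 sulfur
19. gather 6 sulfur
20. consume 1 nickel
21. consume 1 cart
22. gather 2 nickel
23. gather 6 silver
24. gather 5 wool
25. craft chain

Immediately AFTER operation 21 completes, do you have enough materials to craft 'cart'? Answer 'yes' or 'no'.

Answer: no

Derivation:
After 1 (gather 4 nickel): nickel=4
After 2 (gather 7 hemp): hemp=7 nickel=4
After 3 (craft tile): hemp=5 nickel=4 tile=3
After 4 (consume 5 hemp): nickel=4 tile=3
After 5 (gather 6 hemp): hemp=6 nickel=4 tile=3
After 6 (consume 3 tile): hemp=6 nickel=4
After 7 (gather 3 wool): hemp=6 nickel=4 wool=3
After 8 (consume 4 hemp): hemp=2 nickel=4 wool=3
After 9 (craft tile): nickel=4 tile=3 wool=3
After 10 (gather 7 sulfur): nickel=4 sulfur=7 tile=3 wool=3
After 11 (craft cart): cart=2 nickel=1 sulfur=6 tile=3 wool=3
After 12 (gather 2 silver): cart=2 nickel=1 silver=2 sulfur=6 tile=3 wool=3
After 13 (craft chain): cart=2 chain=1 nickel=1 silver=1 sulfur=6 tile=3 wool=1
After 14 (gather 5 hemp): cart=2 chain=1 hemp=5 nickel=1 silver=1 sulfur=6 tile=3 wool=1
After 15 (craft tile): cart=2 chain=1 hemp=3 nickel=1 silver=1 sulfur=6 tile=6 wool=1
After 16 (craft tile): cart=2 chain=1 hemp=1 nickel=1 silver=1 sulfur=6 tile=9 wool=1
After 17 (gather 5 sulfur): cart=2 chain=1 hemp=1 nickel=1 silver=1 sulfur=11 tile=9 wool=1
After 18 (consume 3 sulfur): cart=2 chain=1 hemp=1 nickel=1 silver=1 sulfur=8 tile=9 wool=1
After 19 (gather 6 sulfur): cart=2 chain=1 hemp=1 nickel=1 silver=1 sulfur=14 tile=9 wool=1
After 20 (consume 1 nickel): cart=2 chain=1 hemp=1 silver=1 sulfur=14 tile=9 wool=1
After 21 (consume 1 cart): cart=1 chain=1 hemp=1 silver=1 sulfur=14 tile=9 wool=1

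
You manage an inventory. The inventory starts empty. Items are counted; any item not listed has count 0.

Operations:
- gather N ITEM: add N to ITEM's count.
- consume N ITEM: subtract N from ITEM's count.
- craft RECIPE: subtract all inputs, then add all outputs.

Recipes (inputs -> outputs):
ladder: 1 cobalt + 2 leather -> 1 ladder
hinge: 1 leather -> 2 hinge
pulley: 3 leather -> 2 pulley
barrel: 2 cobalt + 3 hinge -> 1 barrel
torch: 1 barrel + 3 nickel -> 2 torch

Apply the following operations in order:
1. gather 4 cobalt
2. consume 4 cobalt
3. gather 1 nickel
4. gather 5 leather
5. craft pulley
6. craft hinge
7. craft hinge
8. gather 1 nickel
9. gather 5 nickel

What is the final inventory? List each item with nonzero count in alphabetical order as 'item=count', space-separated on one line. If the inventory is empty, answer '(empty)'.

Answer: hinge=4 nickel=7 pulley=2

Derivation:
After 1 (gather 4 cobalt): cobalt=4
After 2 (consume 4 cobalt): (empty)
After 3 (gather 1 nickel): nickel=1
After 4 (gather 5 leather): leather=5 nickel=1
After 5 (craft pulley): leather=2 nickel=1 pulley=2
After 6 (craft hinge): hinge=2 leather=1 nickel=1 pulley=2
After 7 (craft hinge): hinge=4 nickel=1 pulley=2
After 8 (gather 1 nickel): hinge=4 nickel=2 pulley=2
After 9 (gather 5 nickel): hinge=4 nickel=7 pulley=2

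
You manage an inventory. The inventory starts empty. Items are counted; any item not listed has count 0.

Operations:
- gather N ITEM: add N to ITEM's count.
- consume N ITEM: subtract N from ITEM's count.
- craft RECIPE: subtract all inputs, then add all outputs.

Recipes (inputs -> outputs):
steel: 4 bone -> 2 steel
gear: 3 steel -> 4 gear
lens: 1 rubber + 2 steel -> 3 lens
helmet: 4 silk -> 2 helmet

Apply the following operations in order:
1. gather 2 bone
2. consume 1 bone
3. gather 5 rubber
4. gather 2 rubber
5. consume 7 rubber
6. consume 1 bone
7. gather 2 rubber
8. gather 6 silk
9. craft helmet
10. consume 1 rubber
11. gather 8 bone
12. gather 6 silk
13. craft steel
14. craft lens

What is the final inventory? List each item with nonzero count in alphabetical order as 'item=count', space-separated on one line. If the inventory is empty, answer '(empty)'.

Answer: bone=4 helmet=2 lens=3 silk=8

Derivation:
After 1 (gather 2 bone): bone=2
After 2 (consume 1 bone): bone=1
After 3 (gather 5 rubber): bone=1 rubber=5
After 4 (gather 2 rubber): bone=1 rubber=7
After 5 (consume 7 rubber): bone=1
After 6 (consume 1 bone): (empty)
After 7 (gather 2 rubber): rubber=2
After 8 (gather 6 silk): rubber=2 silk=6
After 9 (craft helmet): helmet=2 rubber=2 silk=2
After 10 (consume 1 rubber): helmet=2 rubber=1 silk=2
After 11 (gather 8 bone): bone=8 helmet=2 rubber=1 silk=2
After 12 (gather 6 silk): bone=8 helmet=2 rubber=1 silk=8
After 13 (craft steel): bone=4 helmet=2 rubber=1 silk=8 steel=2
After 14 (craft lens): bone=4 helmet=2 lens=3 silk=8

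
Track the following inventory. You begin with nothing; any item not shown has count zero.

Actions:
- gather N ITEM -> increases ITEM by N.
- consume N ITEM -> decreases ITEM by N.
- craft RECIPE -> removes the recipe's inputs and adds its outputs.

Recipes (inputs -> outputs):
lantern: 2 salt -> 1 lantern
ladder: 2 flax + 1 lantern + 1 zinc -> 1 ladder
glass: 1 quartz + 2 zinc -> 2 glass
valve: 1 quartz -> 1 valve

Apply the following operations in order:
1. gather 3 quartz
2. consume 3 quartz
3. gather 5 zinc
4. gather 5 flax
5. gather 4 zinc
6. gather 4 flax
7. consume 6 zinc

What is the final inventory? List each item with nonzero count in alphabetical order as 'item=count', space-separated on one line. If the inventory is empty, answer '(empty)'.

After 1 (gather 3 quartz): quartz=3
After 2 (consume 3 quartz): (empty)
After 3 (gather 5 zinc): zinc=5
After 4 (gather 5 flax): flax=5 zinc=5
After 5 (gather 4 zinc): flax=5 zinc=9
After 6 (gather 4 flax): flax=9 zinc=9
After 7 (consume 6 zinc): flax=9 zinc=3

Answer: flax=9 zinc=3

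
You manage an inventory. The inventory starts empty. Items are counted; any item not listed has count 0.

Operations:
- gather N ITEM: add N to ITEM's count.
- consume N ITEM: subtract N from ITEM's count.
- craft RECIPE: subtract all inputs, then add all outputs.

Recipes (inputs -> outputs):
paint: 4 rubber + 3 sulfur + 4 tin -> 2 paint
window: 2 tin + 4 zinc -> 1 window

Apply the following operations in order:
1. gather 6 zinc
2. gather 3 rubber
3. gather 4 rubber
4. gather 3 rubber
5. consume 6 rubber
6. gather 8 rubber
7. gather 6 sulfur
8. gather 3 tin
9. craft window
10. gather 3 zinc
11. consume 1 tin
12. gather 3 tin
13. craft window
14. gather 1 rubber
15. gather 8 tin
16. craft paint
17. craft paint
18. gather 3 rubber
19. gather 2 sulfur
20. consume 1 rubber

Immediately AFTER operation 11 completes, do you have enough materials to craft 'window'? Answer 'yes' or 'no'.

Answer: no

Derivation:
After 1 (gather 6 zinc): zinc=6
After 2 (gather 3 rubber): rubber=3 zinc=6
After 3 (gather 4 rubber): rubber=7 zinc=6
After 4 (gather 3 rubber): rubber=10 zinc=6
After 5 (consume 6 rubber): rubber=4 zinc=6
After 6 (gather 8 rubber): rubber=12 zinc=6
After 7 (gather 6 sulfur): rubber=12 sulfur=6 zinc=6
After 8 (gather 3 tin): rubber=12 sulfur=6 tin=3 zinc=6
After 9 (craft window): rubber=12 sulfur=6 tin=1 window=1 zinc=2
After 10 (gather 3 zinc): rubber=12 sulfur=6 tin=1 window=1 zinc=5
After 11 (consume 1 tin): rubber=12 sulfur=6 window=1 zinc=5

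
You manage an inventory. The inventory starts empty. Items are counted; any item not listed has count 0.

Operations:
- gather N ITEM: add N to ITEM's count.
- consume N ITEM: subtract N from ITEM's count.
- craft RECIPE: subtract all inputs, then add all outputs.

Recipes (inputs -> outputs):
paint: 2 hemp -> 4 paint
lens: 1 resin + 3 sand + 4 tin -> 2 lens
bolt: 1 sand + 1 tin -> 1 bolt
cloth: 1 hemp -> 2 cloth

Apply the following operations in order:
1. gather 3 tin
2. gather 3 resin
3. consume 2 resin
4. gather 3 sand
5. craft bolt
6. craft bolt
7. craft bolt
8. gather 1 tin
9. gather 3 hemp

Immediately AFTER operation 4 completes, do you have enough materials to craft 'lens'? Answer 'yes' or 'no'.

After 1 (gather 3 tin): tin=3
After 2 (gather 3 resin): resin=3 tin=3
After 3 (consume 2 resin): resin=1 tin=3
After 4 (gather 3 sand): resin=1 sand=3 tin=3

Answer: no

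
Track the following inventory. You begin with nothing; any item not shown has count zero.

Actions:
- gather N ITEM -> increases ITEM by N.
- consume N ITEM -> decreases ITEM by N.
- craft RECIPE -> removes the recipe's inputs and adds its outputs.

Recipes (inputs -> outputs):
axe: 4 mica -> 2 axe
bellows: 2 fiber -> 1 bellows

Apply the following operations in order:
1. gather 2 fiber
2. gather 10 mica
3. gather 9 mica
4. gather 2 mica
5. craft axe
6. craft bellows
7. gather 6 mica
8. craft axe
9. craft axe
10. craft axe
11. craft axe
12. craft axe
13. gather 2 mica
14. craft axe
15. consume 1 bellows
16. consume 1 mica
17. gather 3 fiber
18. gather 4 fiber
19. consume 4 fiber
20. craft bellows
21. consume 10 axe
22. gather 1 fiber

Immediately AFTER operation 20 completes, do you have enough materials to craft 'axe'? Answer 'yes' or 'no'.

Answer: no

Derivation:
After 1 (gather 2 fiber): fiber=2
After 2 (gather 10 mica): fiber=2 mica=10
After 3 (gather 9 mica): fiber=2 mica=19
After 4 (gather 2 mica): fiber=2 mica=21
After 5 (craft axe): axe=2 fiber=2 mica=17
After 6 (craft bellows): axe=2 bellows=1 mica=17
After 7 (gather 6 mica): axe=2 bellows=1 mica=23
After 8 (craft axe): axe=4 bellows=1 mica=19
After 9 (craft axe): axe=6 bellows=1 mica=15
After 10 (craft axe): axe=8 bellows=1 mica=11
After 11 (craft axe): axe=10 bellows=1 mica=7
After 12 (craft axe): axe=12 bellows=1 mica=3
After 13 (gather 2 mica): axe=12 bellows=1 mica=5
After 14 (craft axe): axe=14 bellows=1 mica=1
After 15 (consume 1 bellows): axe=14 mica=1
After 16 (consume 1 mica): axe=14
After 17 (gather 3 fiber): axe=14 fiber=3
After 18 (gather 4 fiber): axe=14 fiber=7
After 19 (consume 4 fiber): axe=14 fiber=3
After 20 (craft bellows): axe=14 bellows=1 fiber=1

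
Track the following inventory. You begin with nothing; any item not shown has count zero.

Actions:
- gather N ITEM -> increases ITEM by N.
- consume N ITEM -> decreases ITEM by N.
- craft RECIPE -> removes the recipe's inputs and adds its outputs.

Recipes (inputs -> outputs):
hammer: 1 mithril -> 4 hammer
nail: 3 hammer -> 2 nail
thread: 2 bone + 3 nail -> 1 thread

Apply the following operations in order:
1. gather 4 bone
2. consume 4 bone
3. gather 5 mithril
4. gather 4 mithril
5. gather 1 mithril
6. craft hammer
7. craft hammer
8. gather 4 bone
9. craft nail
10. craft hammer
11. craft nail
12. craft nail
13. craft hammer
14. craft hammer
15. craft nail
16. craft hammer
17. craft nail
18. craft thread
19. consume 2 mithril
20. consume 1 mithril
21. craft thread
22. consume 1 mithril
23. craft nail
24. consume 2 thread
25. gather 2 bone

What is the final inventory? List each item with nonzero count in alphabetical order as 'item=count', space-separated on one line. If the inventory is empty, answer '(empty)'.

Answer: bone=2 hammer=6 nail=6

Derivation:
After 1 (gather 4 bone): bone=4
After 2 (consume 4 bone): (empty)
After 3 (gather 5 mithril): mithril=5
After 4 (gather 4 mithril): mithril=9
After 5 (gather 1 mithril): mithril=10
After 6 (craft hammer): hammer=4 mithril=9
After 7 (craft hammer): hammer=8 mithril=8
After 8 (gather 4 bone): bone=4 hammer=8 mithril=8
After 9 (craft nail): bone=4 hammer=5 mithril=8 nail=2
After 10 (craft hammer): bone=4 hammer=9 mithril=7 nail=2
After 11 (craft nail): bone=4 hammer=6 mithril=7 nail=4
After 12 (craft nail): bone=4 hammer=3 mithril=7 nail=6
After 13 (craft hammer): bone=4 hammer=7 mithril=6 nail=6
After 14 (craft hammer): bone=4 hammer=11 mithril=5 nail=6
After 15 (craft nail): bone=4 hammer=8 mithril=5 nail=8
After 16 (craft hammer): bone=4 hammer=12 mithril=4 nail=8
After 17 (craft nail): bone=4 hammer=9 mithril=4 nail=10
After 18 (craft thread): bone=2 hammer=9 mithril=4 nail=7 thread=1
After 19 (consume 2 mithril): bone=2 hammer=9 mithril=2 nail=7 thread=1
After 20 (consume 1 mithril): bone=2 hammer=9 mithril=1 nail=7 thread=1
After 21 (craft thread): hammer=9 mithril=1 nail=4 thread=2
After 22 (consume 1 mithril): hammer=9 nail=4 thread=2
After 23 (craft nail): hammer=6 nail=6 thread=2
After 24 (consume 2 thread): hammer=6 nail=6
After 25 (gather 2 bone): bone=2 hammer=6 nail=6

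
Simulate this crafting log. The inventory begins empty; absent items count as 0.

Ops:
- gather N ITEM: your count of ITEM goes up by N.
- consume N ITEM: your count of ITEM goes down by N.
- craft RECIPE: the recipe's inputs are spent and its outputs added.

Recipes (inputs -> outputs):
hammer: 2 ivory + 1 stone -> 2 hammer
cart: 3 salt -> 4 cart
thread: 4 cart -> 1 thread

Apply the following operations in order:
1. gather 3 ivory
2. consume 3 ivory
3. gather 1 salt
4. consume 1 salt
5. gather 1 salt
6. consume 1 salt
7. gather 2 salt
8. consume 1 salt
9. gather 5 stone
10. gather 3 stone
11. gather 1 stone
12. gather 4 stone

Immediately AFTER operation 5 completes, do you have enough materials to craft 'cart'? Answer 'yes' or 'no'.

After 1 (gather 3 ivory): ivory=3
After 2 (consume 3 ivory): (empty)
After 3 (gather 1 salt): salt=1
After 4 (consume 1 salt): (empty)
After 5 (gather 1 salt): salt=1

Answer: no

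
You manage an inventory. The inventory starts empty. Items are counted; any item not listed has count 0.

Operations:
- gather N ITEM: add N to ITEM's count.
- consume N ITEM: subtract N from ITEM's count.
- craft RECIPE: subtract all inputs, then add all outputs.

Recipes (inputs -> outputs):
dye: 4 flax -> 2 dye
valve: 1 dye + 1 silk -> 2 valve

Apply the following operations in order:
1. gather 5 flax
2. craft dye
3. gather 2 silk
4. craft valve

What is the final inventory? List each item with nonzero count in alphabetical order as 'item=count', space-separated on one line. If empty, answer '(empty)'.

Answer: dye=1 flax=1 silk=1 valve=2

Derivation:
After 1 (gather 5 flax): flax=5
After 2 (craft dye): dye=2 flax=1
After 3 (gather 2 silk): dye=2 flax=1 silk=2
After 4 (craft valve): dye=1 flax=1 silk=1 valve=2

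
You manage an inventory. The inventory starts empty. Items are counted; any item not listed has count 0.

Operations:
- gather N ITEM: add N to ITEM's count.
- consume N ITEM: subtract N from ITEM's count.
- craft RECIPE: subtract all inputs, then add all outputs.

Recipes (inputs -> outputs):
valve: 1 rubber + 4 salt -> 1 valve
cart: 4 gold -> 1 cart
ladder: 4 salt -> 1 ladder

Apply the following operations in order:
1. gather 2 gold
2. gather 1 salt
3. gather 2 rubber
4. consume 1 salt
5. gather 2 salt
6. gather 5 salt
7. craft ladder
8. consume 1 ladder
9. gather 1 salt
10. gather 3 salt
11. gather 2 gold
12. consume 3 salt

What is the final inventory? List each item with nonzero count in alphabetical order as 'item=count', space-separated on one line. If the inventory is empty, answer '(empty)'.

After 1 (gather 2 gold): gold=2
After 2 (gather 1 salt): gold=2 salt=1
After 3 (gather 2 rubber): gold=2 rubber=2 salt=1
After 4 (consume 1 salt): gold=2 rubber=2
After 5 (gather 2 salt): gold=2 rubber=2 salt=2
After 6 (gather 5 salt): gold=2 rubber=2 salt=7
After 7 (craft ladder): gold=2 ladder=1 rubber=2 salt=3
After 8 (consume 1 ladder): gold=2 rubber=2 salt=3
After 9 (gather 1 salt): gold=2 rubber=2 salt=4
After 10 (gather 3 salt): gold=2 rubber=2 salt=7
After 11 (gather 2 gold): gold=4 rubber=2 salt=7
After 12 (consume 3 salt): gold=4 rubber=2 salt=4

Answer: gold=4 rubber=2 salt=4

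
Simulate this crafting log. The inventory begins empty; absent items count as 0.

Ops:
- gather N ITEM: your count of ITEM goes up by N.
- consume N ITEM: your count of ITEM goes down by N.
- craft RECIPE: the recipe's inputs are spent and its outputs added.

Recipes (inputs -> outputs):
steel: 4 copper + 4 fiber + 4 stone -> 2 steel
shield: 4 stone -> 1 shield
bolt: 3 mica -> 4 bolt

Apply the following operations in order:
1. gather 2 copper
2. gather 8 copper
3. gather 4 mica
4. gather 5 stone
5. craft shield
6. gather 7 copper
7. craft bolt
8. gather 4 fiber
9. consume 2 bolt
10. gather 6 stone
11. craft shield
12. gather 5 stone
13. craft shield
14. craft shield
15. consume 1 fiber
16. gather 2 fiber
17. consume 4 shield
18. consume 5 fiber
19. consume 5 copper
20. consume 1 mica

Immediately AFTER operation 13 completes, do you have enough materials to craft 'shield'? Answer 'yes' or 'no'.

After 1 (gather 2 copper): copper=2
After 2 (gather 8 copper): copper=10
After 3 (gather 4 mica): copper=10 mica=4
After 4 (gather 5 stone): copper=10 mica=4 stone=5
After 5 (craft shield): copper=10 mica=4 shield=1 stone=1
After 6 (gather 7 copper): copper=17 mica=4 shield=1 stone=1
After 7 (craft bolt): bolt=4 copper=17 mica=1 shield=1 stone=1
After 8 (gather 4 fiber): bolt=4 copper=17 fiber=4 mica=1 shield=1 stone=1
After 9 (consume 2 bolt): bolt=2 copper=17 fiber=4 mica=1 shield=1 stone=1
After 10 (gather 6 stone): bolt=2 copper=17 fiber=4 mica=1 shield=1 stone=7
After 11 (craft shield): bolt=2 copper=17 fiber=4 mica=1 shield=2 stone=3
After 12 (gather 5 stone): bolt=2 copper=17 fiber=4 mica=1 shield=2 stone=8
After 13 (craft shield): bolt=2 copper=17 fiber=4 mica=1 shield=3 stone=4

Answer: yes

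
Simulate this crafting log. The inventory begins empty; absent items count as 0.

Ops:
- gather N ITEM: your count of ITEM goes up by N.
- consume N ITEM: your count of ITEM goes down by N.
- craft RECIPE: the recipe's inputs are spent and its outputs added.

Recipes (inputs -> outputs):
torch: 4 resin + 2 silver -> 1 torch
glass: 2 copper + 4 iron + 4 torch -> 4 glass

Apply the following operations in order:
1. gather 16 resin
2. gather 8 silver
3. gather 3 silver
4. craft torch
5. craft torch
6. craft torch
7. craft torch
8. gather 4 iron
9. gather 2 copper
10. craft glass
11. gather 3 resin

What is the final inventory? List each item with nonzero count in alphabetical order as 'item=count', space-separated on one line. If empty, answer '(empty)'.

Answer: glass=4 resin=3 silver=3

Derivation:
After 1 (gather 16 resin): resin=16
After 2 (gather 8 silver): resin=16 silver=8
After 3 (gather 3 silver): resin=16 silver=11
After 4 (craft torch): resin=12 silver=9 torch=1
After 5 (craft torch): resin=8 silver=7 torch=2
After 6 (craft torch): resin=4 silver=5 torch=3
After 7 (craft torch): silver=3 torch=4
After 8 (gather 4 iron): iron=4 silver=3 torch=4
After 9 (gather 2 copper): copper=2 iron=4 silver=3 torch=4
After 10 (craft glass): glass=4 silver=3
After 11 (gather 3 resin): glass=4 resin=3 silver=3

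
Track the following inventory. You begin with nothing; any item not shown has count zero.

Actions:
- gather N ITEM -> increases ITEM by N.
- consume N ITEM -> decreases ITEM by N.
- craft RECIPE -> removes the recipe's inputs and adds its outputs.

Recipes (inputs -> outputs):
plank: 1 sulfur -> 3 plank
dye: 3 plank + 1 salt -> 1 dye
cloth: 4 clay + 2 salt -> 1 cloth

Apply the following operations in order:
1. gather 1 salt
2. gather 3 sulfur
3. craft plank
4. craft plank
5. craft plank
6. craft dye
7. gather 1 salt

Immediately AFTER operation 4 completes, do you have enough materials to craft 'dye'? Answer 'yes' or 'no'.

After 1 (gather 1 salt): salt=1
After 2 (gather 3 sulfur): salt=1 sulfur=3
After 3 (craft plank): plank=3 salt=1 sulfur=2
After 4 (craft plank): plank=6 salt=1 sulfur=1

Answer: yes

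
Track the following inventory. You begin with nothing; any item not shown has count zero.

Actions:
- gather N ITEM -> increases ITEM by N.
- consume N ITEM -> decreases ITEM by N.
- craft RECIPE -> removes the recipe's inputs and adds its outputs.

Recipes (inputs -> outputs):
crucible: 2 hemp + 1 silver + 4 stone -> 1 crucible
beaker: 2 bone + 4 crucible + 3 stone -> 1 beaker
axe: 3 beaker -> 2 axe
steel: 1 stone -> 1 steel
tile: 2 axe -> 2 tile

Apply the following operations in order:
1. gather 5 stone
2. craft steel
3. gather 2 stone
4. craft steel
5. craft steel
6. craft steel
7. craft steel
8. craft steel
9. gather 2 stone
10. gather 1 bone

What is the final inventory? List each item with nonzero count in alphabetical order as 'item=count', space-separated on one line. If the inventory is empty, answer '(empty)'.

Answer: bone=1 steel=6 stone=3

Derivation:
After 1 (gather 5 stone): stone=5
After 2 (craft steel): steel=1 stone=4
After 3 (gather 2 stone): steel=1 stone=6
After 4 (craft steel): steel=2 stone=5
After 5 (craft steel): steel=3 stone=4
After 6 (craft steel): steel=4 stone=3
After 7 (craft steel): steel=5 stone=2
After 8 (craft steel): steel=6 stone=1
After 9 (gather 2 stone): steel=6 stone=3
After 10 (gather 1 bone): bone=1 steel=6 stone=3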